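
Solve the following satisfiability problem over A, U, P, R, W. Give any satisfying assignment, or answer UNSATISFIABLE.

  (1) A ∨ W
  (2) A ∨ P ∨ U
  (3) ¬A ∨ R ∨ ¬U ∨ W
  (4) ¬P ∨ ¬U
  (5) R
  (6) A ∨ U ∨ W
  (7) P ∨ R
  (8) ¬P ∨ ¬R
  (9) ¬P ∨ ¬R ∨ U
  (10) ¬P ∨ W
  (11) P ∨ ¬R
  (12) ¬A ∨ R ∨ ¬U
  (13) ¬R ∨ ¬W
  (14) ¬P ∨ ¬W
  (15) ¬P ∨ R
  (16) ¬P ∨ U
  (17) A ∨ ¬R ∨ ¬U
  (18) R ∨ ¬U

Unsatisfiable — no assignment works.

Case R = True:
  (¬P ∨ ¬R) forces P = False.
  Clause (P ∨ ¬R) is falsified — contradiction.
Case R = False:
  Clause (R) is falsified — contradiction.
Both cases fail, so the formula is unsatisfiable.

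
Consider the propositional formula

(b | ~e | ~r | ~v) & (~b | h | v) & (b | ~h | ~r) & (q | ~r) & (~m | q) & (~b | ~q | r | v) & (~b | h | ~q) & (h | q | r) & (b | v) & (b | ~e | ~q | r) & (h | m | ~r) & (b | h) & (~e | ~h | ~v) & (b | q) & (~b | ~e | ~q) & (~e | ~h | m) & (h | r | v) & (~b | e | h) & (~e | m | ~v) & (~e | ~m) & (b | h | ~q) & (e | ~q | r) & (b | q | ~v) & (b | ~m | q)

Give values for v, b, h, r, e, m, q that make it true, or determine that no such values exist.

Set v = True.
Try b = False:
  (b | h) forces h = True.
  (b | ~h | ~r) forces r = False.
  (~e | ~h | ~v) forces e = False.
  (b | q) forces q = True.
  clause (e | ~q | r) is falsified — backtrack.
So b = True.
Set h = True.
  then (~e | ~h | ~v) forces e = False.
Set r = True.
  then (q | ~r) forces q = True.
Set m = True.
All clauses satisfied.

v = True; b = True; h = True; r = True; e = False; m = True; q = True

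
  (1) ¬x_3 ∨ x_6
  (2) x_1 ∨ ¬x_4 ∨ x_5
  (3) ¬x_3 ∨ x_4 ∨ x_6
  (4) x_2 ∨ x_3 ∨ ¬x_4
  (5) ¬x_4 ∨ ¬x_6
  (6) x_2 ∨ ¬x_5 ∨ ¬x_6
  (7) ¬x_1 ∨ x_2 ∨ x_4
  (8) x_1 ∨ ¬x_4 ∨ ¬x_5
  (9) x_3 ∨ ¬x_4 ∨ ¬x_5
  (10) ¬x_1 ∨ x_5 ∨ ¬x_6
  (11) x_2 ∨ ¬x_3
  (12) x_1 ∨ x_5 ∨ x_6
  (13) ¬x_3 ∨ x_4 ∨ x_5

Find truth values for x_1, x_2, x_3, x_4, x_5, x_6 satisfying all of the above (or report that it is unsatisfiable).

x_1=T, x_2=T, x_3=F, x_4=F, x_5=T, x_6=F

Set x_1 = True.
Try x_2 = False:
  (¬x_1 ∨ x_2 ∨ x_4) forces x_4 = True.
  (x_2 ∨ x_3 ∨ ¬x_4) forces x_3 = True.
  clause (x_2 ∨ ¬x_3) is falsified — backtrack.
So x_2 = True.
Set x_3 = False.
Set x_4 = False.
Set x_5 = True.
Set x_6 = False.
All clauses satisfied.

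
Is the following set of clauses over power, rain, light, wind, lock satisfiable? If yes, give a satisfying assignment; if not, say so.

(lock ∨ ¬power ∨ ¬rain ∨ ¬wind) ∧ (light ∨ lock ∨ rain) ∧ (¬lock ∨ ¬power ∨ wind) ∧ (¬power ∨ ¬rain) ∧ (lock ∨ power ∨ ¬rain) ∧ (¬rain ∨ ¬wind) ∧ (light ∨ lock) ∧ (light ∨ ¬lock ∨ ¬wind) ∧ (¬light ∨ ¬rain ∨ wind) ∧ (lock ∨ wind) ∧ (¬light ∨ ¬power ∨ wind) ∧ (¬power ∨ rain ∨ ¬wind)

Try power = True:
  (¬power ∨ ¬rain) forces rain = False.
  (¬power ∨ rain ∨ ¬wind) forces wind = False.
  (¬lock ∨ ¬power ∨ wind) forces lock = False.
  clause (lock ∨ wind) is falsified — backtrack.
So power = False.
Set rain = False.
Set light = True.
Set wind = False.
  then (lock ∨ wind) forces lock = True.
All clauses satisfied.

power: False, rain: False, light: True, wind: False, lock: True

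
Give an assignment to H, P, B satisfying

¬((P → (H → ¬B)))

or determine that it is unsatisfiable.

H=T, P=T, B=T

  ¬((P → (H → ¬B))) = True
    P → (H → ¬B) = False
      H → ¬B = False
        ¬B = False
The formula evaluates to True.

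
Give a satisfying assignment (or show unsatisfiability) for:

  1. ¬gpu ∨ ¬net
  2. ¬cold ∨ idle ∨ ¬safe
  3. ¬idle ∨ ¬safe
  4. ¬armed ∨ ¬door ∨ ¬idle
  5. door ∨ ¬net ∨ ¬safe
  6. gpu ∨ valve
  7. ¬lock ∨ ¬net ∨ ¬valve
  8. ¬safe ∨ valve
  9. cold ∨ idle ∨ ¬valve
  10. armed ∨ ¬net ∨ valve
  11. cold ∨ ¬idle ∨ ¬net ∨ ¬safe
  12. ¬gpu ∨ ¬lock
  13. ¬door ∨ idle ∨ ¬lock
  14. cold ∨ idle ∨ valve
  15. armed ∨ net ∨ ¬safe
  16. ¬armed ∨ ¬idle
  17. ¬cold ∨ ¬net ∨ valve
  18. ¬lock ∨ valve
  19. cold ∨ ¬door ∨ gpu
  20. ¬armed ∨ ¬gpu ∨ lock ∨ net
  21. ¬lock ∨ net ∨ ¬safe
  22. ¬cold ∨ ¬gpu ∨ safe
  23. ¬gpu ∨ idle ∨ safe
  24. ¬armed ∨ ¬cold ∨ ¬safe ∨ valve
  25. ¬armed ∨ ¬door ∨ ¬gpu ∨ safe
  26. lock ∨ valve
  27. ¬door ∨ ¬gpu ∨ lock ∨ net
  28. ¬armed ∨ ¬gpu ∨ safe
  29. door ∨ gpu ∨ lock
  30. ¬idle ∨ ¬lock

Set lock = False.
  then (lock ∨ valve) forces valve = True.
Set net = False.
Set armed = True.
  then (¬armed ∨ ¬idle) forces idle = False.
  then (¬armed ∨ ¬gpu ∨ lock ∨ net) forces gpu = False.
  then (door ∨ gpu ∨ lock) forces door = True.
  then (cold ∨ idle ∨ ¬valve) forces cold = True.
  then (¬cold ∨ idle ∨ ¬safe) forces safe = False.
All clauses satisfied.

lock: False, net: False, armed: True, valve: True, door: True, safe: False, gpu: False, cold: True, idle: False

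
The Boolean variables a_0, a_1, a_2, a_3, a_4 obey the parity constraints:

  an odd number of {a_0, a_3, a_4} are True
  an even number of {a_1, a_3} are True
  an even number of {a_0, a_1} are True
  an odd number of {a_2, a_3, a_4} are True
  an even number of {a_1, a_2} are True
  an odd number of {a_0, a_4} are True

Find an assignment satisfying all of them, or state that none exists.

a_0: False, a_1: False, a_2: False, a_3: False, a_4: True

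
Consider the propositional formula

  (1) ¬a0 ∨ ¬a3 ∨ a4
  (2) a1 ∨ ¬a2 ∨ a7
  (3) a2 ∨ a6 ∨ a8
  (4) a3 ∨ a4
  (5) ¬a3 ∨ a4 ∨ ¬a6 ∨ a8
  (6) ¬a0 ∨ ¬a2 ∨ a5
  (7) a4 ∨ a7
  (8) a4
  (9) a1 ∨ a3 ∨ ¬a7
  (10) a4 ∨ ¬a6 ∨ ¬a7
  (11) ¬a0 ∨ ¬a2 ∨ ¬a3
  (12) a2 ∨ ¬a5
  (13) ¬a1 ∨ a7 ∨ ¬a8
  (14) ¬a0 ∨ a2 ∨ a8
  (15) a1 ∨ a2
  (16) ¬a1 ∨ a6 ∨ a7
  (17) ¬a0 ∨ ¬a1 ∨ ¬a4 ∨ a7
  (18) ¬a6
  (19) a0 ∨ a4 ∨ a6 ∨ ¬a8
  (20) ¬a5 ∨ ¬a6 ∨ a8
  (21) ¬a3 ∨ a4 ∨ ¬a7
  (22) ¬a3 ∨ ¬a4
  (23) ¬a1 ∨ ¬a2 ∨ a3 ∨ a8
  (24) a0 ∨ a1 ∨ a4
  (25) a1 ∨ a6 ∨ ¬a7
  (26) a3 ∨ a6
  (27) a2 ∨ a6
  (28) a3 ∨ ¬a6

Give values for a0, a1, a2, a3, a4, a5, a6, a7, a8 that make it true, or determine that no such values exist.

The formula is unsatisfiable.

Case a4 = True:
  (¬a6) forces a6 = False.
  (¬a3 ∨ ¬a4) forces a3 = False.
  Clause (a3 ∨ a6) is falsified — contradiction.
Case a4 = False:
  Clause (a4) is falsified — contradiction.
Both cases fail, so the formula is unsatisfiable.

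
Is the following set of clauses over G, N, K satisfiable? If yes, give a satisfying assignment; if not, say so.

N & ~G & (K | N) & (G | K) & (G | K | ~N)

G: False, N: True, K: True

Unit clause (N) forces N = True.
Unit clause (~G) forces G = False.
In (G | K) only K is left, so K = True.
All clauses satisfied.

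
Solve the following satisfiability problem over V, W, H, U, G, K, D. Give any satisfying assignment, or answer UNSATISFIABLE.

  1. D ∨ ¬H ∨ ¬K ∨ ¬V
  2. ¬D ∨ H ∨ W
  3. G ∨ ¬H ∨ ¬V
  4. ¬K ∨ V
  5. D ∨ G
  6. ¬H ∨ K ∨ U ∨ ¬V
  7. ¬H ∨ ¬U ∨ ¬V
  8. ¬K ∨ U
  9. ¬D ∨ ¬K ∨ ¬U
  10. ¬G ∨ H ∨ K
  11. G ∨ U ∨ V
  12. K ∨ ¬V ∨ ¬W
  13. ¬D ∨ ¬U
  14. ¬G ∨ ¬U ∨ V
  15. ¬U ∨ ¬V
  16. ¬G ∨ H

Set V = False.
  then (¬K ∨ V) forces K = False.
Set W = False.
Try H = False:
  (¬D ∨ H ∨ W) forces D = False.
  (D ∨ G) forces G = True.
  clause (¬G ∨ H ∨ K) is falsified — backtrack.
So H = True.
Try U = True:
  (¬D ∨ ¬U) forces D = False.
  (D ∨ G) forces G = True.
  clause (¬G ∨ ¬U ∨ V) is falsified — backtrack.
So U = False.
  then (G ∨ U ∨ V) forces G = True.
Set D = True.
All clauses satisfied.

V: False, W: False, H: True, U: False, G: True, K: False, D: True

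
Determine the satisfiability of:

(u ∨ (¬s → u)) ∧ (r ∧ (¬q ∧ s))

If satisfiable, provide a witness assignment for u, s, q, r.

u: False, s: True, q: False, r: True

  u ∨ (¬s → u) = True
    ¬s → u = True
      ¬s = False
  r ∧ (¬q ∧ s) = True
    ¬q ∧ s = True
      ¬q = True
Both conjuncts True, so the formula holds.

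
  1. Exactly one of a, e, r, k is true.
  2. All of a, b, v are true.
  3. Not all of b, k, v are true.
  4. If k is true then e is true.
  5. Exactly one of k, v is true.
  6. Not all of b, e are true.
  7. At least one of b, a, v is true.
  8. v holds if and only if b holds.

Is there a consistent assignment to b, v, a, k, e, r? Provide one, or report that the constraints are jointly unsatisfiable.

b = True, v = True, a = True, k = False, e = False, r = False

  (1) {a, e, r, k}: 1 true — exactly one ✓
  (2) {a, b, v}: all 3 true ✓
  (3) {b, k, v}: 2/3 true — not all ✓
  (4) k=F ⇒ e: vacuous ✓
  (5) {k, v}: 1 true — exactly one ✓
  (6) {b, e}: 1/2 true — not all ✓
  (7) {b, a, v}: 3 true — at least one ✓
  (8) v=T, b=T — same ✓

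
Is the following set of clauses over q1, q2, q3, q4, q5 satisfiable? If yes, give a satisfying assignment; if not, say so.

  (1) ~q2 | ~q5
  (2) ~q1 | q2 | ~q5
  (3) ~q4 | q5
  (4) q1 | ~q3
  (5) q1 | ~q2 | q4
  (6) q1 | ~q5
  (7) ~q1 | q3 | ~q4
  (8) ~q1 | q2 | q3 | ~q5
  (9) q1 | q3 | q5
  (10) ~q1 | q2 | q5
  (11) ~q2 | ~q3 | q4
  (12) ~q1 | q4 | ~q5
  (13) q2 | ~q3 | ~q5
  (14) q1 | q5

Try q1 = False:
  (q1 | ~q3) forces q3 = False.
  (q1 | ~q5) forces q5 = False.
  clause (q1 | q3 | q5) is falsified — backtrack.
So q1 = True.
Set q2 = True.
  then (~q2 | ~q5) forces q5 = False.
  then (~q4 | q5) forces q4 = False.
  then (~q2 | ~q3 | q4) forces q3 = False.
All clauses satisfied.

q1: True, q2: True, q3: False, q4: False, q5: False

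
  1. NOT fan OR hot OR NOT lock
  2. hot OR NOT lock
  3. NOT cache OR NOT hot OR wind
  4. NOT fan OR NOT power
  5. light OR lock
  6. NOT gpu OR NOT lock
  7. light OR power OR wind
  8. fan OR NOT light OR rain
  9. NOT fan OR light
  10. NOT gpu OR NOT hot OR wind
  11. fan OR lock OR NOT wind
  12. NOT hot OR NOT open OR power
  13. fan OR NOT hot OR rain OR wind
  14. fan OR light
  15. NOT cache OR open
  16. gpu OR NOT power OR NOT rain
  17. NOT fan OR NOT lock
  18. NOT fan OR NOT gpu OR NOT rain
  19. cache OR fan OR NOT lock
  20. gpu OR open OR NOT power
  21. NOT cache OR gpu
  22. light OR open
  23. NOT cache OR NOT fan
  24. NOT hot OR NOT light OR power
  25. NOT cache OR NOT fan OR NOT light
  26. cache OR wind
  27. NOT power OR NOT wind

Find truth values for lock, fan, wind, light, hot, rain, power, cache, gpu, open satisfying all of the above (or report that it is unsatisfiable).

lock=F; fan=T; wind=T; light=T; hot=F; rain=F; power=F; cache=F; gpu=T; open=T

Set lock = False.
  then (light OR lock) forces light = True.
Set fan = True.
  then (NOT fan OR NOT power) forces power = False.
  then (NOT cache OR NOT fan) forces cache = False.
  then (NOT hot OR NOT light OR power) forces hot = False.
  then (cache OR wind) forces wind = True.
Set rain = False.
Set gpu = True.
Set open = True.
All clauses satisfied.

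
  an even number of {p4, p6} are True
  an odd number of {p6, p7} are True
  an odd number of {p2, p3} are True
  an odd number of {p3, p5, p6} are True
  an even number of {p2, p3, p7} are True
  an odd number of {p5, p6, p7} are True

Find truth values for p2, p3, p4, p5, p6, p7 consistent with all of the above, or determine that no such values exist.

p2: False, p3: True, p4: False, p5: False, p6: False, p7: True

{p4, p6}: 0 true → even ✓
{p6, p7}: 1 true → odd ✓
{p2, p3}: 1 true → odd ✓
{p3, p5, p6}: 1 true → odd ✓
{p2, p3, p7}: 2 true → even ✓
{p5, p6, p7}: 1 true → odd ✓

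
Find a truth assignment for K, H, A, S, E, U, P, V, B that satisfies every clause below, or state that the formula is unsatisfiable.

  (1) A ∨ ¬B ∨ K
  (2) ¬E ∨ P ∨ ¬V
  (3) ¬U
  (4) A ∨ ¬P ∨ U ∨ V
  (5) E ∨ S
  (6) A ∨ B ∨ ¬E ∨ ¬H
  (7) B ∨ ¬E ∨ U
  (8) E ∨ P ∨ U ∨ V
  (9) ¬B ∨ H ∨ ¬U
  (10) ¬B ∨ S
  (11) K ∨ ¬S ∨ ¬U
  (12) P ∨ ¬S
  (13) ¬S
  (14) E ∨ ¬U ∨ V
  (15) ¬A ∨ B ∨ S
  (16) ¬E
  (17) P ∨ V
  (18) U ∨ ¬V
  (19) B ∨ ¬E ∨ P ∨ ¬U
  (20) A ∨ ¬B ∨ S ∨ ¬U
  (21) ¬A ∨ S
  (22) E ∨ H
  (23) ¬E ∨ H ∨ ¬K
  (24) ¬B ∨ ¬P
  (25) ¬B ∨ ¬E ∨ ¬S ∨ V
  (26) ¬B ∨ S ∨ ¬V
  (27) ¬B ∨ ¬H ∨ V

Case S = True:
  Clause (¬S) is falsified — contradiction.
Case S = False:
  (¬U) forces U = False.
  (E ∨ S) forces E = True.
  Clause (¬E) is falsified — contradiction.
Both cases fail, so the formula is unsatisfiable.

Unsatisfiable — no assignment works.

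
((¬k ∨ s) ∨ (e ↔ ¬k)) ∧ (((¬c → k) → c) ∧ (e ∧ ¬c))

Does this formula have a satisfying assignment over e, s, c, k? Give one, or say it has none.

e = True, s = True, c = False, k = False

  (¬k ∨ s) ∨ (e ↔ ¬k) = True
    ¬k ∨ s = True
      ¬k = True
    e ↔ ¬k = True
      ¬k = True
  ((¬c → k) → c) ∧ (e ∧ ¬c) = True
    (¬c → k) → c = True
      ¬c → k = False
        ¬c = True
    e ∧ ¬c = True
      ¬c = True
Both conjuncts True, so the formula holds.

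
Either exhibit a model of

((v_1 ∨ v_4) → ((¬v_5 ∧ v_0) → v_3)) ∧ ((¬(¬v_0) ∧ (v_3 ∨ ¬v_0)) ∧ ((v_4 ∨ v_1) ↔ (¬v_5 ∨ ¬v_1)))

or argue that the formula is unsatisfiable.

v_0 = True; v_1 = False; v_3 = True; v_4 = True; v_5 = False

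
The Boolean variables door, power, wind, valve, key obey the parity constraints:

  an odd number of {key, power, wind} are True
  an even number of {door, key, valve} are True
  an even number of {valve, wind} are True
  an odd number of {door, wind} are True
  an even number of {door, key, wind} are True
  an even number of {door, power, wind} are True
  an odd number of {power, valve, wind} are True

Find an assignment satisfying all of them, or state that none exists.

door = False; power = True; wind = True; valve = True; key = True

{key, power, wind}: 3 true → odd ✓
{door, key, valve}: 2 true → even ✓
{valve, wind}: 2 true → even ✓
{door, wind}: 1 true → odd ✓
{door, key, wind}: 2 true → even ✓
{door, power, wind}: 2 true → even ✓
{power, valve, wind}: 3 true → odd ✓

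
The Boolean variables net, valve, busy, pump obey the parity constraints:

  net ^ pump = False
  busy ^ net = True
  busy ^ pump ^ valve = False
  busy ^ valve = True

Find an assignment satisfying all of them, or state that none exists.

net = True, valve = True, busy = False, pump = True

net ^ pump = T ^ T = False ✓
busy ^ net = F ^ T = True ✓
busy ^ pump ^ valve = F ^ T ^ T = False ✓
busy ^ valve = F ^ T = True ✓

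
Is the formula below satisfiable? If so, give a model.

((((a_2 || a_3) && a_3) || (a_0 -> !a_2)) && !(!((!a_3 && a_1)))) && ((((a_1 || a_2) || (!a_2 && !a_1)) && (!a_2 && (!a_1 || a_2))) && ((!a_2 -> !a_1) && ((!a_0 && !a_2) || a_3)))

The formula is unsatisfiable.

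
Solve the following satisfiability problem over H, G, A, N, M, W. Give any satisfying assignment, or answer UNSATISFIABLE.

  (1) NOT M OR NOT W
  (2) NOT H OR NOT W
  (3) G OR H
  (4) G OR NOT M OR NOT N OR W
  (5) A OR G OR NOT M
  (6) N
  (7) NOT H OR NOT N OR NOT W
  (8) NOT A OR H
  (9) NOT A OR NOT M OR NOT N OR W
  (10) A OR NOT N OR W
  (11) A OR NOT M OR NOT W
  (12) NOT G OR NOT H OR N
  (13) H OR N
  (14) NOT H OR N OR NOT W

Unit clause (N) forces N = True.
Set H = True.
  then (NOT H OR NOT W) forces W = False.
  then (A OR NOT N OR W) forces A = True.
  then (NOT A OR NOT M OR NOT N OR W) forces M = False.
Set G = False.
All clauses satisfied.

H = True; G = False; A = True; N = True; M = False; W = False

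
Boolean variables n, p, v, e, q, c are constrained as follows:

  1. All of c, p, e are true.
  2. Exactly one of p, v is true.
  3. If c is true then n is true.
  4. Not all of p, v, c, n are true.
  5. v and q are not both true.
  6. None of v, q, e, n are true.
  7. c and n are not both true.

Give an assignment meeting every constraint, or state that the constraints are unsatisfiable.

Case e = True:
  Constraint (6) is violated (e=T) — contradiction.
Case e = False:
  Constraint (1) is violated (e=F) — contradiction.
Both cases fail — unsatisfiable.

No satisfying assignment exists.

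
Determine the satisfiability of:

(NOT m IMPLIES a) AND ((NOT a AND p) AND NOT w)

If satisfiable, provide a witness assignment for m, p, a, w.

m=T, p=T, a=F, w=F

  NOT m IMPLIES a = True
    NOT m = False
  (NOT a AND p) AND NOT w = True
    NOT a AND p = True
      NOT a = True
    NOT w = True
Both conjuncts True, so the formula holds.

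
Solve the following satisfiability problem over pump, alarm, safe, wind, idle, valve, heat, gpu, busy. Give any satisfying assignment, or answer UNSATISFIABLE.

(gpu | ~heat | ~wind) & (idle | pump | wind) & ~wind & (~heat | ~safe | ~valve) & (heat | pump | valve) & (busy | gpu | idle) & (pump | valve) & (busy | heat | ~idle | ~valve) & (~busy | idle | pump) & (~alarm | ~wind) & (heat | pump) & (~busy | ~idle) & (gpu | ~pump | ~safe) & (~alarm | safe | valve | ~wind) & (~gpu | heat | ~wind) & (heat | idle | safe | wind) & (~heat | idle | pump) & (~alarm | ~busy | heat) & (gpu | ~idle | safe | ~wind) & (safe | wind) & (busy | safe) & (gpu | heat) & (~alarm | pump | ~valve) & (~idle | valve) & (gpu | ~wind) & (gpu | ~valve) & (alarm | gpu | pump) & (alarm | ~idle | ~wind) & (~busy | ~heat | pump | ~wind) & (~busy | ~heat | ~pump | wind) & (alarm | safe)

Unit clause (~wind) forces wind = False.
In (safe | wind) only safe is left, so safe = True.
Try pump = False:
  (idle | pump | wind) forces idle = True.
  (pump | valve) forces valve = True.
  (~heat | ~safe | ~valve) forces heat = False.
  clause (heat | pump) is falsified — backtrack.
So pump = True.
  then (gpu | ~pump | ~safe) forces gpu = True.
Set alarm = False.
Set idle = False.
Set valve = True.
  then (~heat | ~safe | ~valve) forces heat = False.
Set busy = False.
All clauses satisfied.

pump = True, alarm = False, safe = True, wind = False, idle = False, valve = True, heat = False, gpu = True, busy = False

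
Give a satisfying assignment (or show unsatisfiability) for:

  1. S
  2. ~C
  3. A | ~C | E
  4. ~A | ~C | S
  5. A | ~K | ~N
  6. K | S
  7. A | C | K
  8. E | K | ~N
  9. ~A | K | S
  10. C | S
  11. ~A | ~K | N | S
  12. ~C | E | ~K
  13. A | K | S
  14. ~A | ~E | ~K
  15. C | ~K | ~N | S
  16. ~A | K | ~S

Unit clause (S) forces S = True.
Unit clause (~C) forces C = False.
Set A = True.
  then (~A | K | ~S) forces K = True.
  then (~A | ~E | ~K) forces E = False.
Set N = False.
All clauses satisfied.

A: True, S: True, N: False, E: False, K: True, C: False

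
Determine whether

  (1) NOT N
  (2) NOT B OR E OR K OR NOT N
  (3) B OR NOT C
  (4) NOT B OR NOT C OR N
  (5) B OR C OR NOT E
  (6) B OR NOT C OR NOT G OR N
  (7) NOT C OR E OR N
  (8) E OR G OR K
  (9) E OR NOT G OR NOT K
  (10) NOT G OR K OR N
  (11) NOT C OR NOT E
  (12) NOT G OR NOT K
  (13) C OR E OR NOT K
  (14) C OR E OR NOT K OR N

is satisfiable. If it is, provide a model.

G = False, B = True, K = False, N = False, C = False, E = True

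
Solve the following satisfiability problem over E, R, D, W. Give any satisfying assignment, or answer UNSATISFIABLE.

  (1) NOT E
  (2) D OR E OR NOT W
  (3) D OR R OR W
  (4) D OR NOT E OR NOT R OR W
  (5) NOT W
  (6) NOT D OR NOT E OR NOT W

E: False, R: True, D: False, W: False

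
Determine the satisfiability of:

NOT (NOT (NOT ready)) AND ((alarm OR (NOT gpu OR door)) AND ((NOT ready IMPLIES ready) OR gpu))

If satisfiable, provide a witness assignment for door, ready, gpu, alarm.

door = True, ready = False, gpu = True, alarm = True

  NOT (NOT (NOT ready)) = True
    NOT (NOT ready) = False
      NOT ready = True
  (alarm OR (NOT gpu OR door)) AND ((NOT ready IMPLIES ready) OR gpu) = True
    alarm OR (NOT gpu OR door) = True
      NOT gpu OR door = True
        NOT gpu = False
    (NOT ready IMPLIES ready) OR gpu = True
      NOT ready IMPLIES ready = False
        NOT ready = True
Both conjuncts True, so the formula holds.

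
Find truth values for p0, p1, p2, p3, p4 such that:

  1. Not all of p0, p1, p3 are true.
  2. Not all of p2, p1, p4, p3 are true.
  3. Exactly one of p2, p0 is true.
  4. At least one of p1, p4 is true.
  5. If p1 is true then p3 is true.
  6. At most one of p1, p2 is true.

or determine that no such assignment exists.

p0: False, p1: False, p2: True, p3: False, p4: True

  (1) {p0, p1, p3}: 0/3 true — not all ✓
  (2) {p2, p1, p4, p3}: 2/4 true — not all ✓
  (3) {p2, p0}: 1 true — exactly one ✓
  (4) {p1, p4}: 1 true — at least one ✓
  (5) p1=F ⇒ p3: vacuous ✓
  (6) {p1, p2}: 1 true — at most one ✓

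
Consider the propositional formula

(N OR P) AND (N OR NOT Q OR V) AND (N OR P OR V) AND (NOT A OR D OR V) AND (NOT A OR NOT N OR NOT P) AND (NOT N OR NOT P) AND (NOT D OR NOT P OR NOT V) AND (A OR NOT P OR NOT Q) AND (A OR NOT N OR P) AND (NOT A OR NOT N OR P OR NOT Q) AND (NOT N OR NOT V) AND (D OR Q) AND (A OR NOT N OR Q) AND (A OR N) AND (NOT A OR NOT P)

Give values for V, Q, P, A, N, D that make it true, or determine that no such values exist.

V = False, Q = False, P = False, A = True, N = True, D = True

Set V = False.
Try Q = True:
  (N OR NOT Q OR V) forces N = True.
  (NOT N OR NOT P) forces P = False.
  (A OR NOT N OR P) forces A = True.
  clause (NOT A OR NOT N OR P OR NOT Q) is falsified — backtrack.
So Q = False.
  then (D OR Q) forces D = True.
Set P = False.
  then (N OR P) forces N = True.
  then (A OR NOT N OR P) forces A = True.
All clauses satisfied.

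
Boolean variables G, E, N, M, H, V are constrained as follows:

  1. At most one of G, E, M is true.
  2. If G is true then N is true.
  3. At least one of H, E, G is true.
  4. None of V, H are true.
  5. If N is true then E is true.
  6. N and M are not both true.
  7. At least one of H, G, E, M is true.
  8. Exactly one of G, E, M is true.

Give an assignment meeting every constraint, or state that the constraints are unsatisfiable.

G: False, E: True, N: False, M: False, H: False, V: False

  (1) {G, E, M}: 1 true — at most one ✓
  (2) G=F ⇒ N: vacuous ✓
  (3) {H, E, G}: 1 true — at least one ✓
  (4) {V, H}: 0 true — none ✓
  (5) N=F ⇒ E: vacuous ✓
  (6) N=F, M=F — not both ✓
  (7) {H, G, E, M}: 1 true — at least one ✓
  (8) {G, E, M}: 1 true — exactly one ✓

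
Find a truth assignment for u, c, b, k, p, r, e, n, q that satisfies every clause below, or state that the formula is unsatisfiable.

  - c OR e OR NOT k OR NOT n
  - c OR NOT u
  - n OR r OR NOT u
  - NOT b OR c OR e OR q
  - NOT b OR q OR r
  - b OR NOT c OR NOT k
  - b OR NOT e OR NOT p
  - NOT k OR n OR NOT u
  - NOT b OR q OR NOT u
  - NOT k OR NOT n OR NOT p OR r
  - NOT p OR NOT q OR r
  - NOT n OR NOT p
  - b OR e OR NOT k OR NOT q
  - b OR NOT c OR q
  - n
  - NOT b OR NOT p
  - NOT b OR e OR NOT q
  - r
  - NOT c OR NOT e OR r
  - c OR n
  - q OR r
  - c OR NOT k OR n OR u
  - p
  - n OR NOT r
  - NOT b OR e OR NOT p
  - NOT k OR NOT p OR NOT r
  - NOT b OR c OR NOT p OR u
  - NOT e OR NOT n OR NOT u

No satisfying assignment exists.

Case p = True:
  (NOT n OR NOT p) forces n = False.
  Clause (n) is falsified — contradiction.
Case p = False:
  Clause (p) is falsified — contradiction.
Both cases fail, so the formula is unsatisfiable.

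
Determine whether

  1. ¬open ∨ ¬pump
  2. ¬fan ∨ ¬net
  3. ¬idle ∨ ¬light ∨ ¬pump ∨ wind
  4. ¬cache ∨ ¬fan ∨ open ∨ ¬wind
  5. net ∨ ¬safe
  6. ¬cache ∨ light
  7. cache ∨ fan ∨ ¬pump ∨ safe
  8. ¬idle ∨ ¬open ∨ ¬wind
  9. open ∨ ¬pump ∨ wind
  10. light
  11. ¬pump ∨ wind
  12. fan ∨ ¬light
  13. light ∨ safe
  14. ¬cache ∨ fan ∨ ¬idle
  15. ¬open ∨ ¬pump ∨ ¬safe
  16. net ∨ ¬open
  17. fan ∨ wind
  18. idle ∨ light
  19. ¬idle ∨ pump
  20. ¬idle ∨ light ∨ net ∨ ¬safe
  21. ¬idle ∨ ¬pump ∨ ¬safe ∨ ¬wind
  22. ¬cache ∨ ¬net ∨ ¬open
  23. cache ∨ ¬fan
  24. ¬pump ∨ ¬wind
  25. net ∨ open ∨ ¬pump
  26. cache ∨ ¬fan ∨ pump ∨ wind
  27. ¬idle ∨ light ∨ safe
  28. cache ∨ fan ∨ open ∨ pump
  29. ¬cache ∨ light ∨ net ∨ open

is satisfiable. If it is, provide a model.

Unit clause (light) forces light = True.
In (fan ∨ ¬light) only fan is left, so fan = True.
In (cache ∨ ¬fan) only cache is left, so cache = True.
In (¬fan ∨ ¬net) only ¬net is left, so net = False.
In (net ∨ ¬safe) only ¬safe is left, so safe = False.
In (net ∨ ¬open) only ¬open is left, so open = False.
In (net ∨ open ∨ ¬pump) only ¬pump is left, so pump = False.
In (¬cache ∨ ¬fan ∨ open ∨ ¬wind) only ¬wind is left, so wind = False.
In (¬idle ∨ pump) only ¬idle is left, so idle = False.
All clauses satisfied.

light: True, net: False, open: False, pump: False, safe: False, cache: True, wind: False, fan: True, idle: False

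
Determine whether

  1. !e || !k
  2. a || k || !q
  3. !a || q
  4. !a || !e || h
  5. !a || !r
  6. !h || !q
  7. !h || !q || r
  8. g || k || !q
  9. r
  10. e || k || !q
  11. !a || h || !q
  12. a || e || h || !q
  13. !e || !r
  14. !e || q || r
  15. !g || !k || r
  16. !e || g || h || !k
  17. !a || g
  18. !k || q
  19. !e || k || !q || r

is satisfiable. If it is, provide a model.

q=F, e=F, k=F, h=T, g=F, a=F, r=T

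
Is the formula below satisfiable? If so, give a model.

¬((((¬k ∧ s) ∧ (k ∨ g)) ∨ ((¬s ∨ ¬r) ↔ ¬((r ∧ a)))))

r: True; s: False; k: True; g: False; a: True

  ¬((((¬k ∧ s) ∧ (k ∨ g)) ∨ ((¬s ∨ ¬r) ↔ ¬((r ∧ a))))) = True
    ((¬k ∧ s) ∧ (k ∨ g)) ∨ ((¬s ∨ ¬r) ↔ ¬((r ∧ a))) = False
      (¬k ∧ s) ∧ (k ∨ g) = False
        ¬k ∧ s = False
          ¬k = False
        k ∨ g = True
      (¬s ∨ ¬r) ↔ ¬((r ∧ a)) = False
        ¬s ∨ ¬r = True
          ¬s = True
          ¬r = False
        ¬((r ∧ a)) = False
          r ∧ a = True
The formula evaluates to True.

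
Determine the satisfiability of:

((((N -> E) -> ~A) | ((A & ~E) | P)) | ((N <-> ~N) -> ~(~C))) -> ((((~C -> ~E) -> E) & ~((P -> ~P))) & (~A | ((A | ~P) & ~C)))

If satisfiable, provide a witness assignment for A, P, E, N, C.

A = True, P = True, E = True, N = False, C = False

  ((((N -> E) -> ~A) | ((A & ~E) | P)) | ((N <-> ~N) -> ~(~C))) -> ((((~C -> ~E) -> E) & ~((P -> ~P))) & (~A | ((A | ~P) & ~C))) = True
    (((N -> E) -> ~A) | ((A & ~E) | P)) | ((N <-> ~N) -> ~(~C)) = True
      ((N -> E) -> ~A) | ((A & ~E) | P) = True
        (N -> E) -> ~A = False
          N -> E = True
          ~A = False
        (A & ~E) | P = True
          A & ~E = False
            ~E = False
      (N <-> ~N) -> ~(~C) = True
        N <-> ~N = False
          ~N = True
        ~(~C) = False
          ~C = True
    (((~C -> ~E) -> E) & ~((P -> ~P))) & (~A | ((A | ~P) & ~C)) = True
      ((~C -> ~E) -> E) & ~((P -> ~P)) = True
        (~C -> ~E) -> E = True
          ~C -> ~E = False
            ~C = True
            ~E = False
        ~((P -> ~P)) = True
          P -> ~P = False
            ~P = False
      ~A | ((A | ~P) & ~C) = True
        ~A = False
        (A | ~P) & ~C = True
          A | ~P = True
            ~P = False
          ~C = True
The formula evaluates to True.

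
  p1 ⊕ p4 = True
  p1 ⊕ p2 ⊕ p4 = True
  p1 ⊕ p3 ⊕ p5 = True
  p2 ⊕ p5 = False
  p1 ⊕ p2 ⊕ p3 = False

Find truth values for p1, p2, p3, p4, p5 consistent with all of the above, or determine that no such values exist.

Adding constraints 3, 4, 5 mod 2: every variable appears an even number of times on the left, so the left side is 0.
But the right sides sum to 1 (mod 2). 0 ≠ 1 — the system is inconsistent.

The formula is unsatisfiable.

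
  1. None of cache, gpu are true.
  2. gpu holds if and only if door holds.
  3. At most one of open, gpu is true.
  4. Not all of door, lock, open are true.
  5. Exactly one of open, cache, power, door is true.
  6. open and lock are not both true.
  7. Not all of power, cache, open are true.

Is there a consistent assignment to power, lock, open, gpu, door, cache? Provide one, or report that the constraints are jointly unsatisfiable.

power = False; lock = False; open = True; gpu = False; door = False; cache = False

  (1) {cache, gpu}: 0 true — none ✓
  (2) gpu=F, door=F — same ✓
  (3) {open, gpu}: 1 true — at most one ✓
  (4) {door, lock, open}: 1/3 true — not all ✓
  (5) {open, cache, power, door}: 1 true — exactly one ✓
  (6) open=T, lock=F — not both ✓
  (7) {power, cache, open}: 1/3 true — not all ✓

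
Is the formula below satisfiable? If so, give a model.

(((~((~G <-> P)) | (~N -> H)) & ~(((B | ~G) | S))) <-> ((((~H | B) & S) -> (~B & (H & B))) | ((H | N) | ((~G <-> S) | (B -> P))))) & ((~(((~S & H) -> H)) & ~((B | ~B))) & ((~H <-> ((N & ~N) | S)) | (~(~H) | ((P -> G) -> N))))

The conjunct ~(((~S & H) -> H)) is unsatisfiable on its own:
  H=F, S=F: evaluates to False.
  H=F, S=T: evaluates to False.
  H=T, S=F: evaluates to False.
  H=T, S=T: evaluates to False.
So the whole conjunction is unsatisfiable.

The formula is unsatisfiable.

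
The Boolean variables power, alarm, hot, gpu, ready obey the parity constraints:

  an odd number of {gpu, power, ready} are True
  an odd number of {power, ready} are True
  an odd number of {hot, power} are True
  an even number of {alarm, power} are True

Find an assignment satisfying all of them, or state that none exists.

power=T, alarm=T, hot=F, gpu=F, ready=F

{gpu, power, ready}: 1 true → odd ✓
{power, ready}: 1 true → odd ✓
{hot, power}: 1 true → odd ✓
{alarm, power}: 2 true → even ✓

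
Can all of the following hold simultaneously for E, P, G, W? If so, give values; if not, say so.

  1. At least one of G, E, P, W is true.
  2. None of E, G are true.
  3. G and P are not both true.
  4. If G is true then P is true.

E: False; P: True; G: False; W: False

  (1) {G, E, P, W}: 1 true — at least one ✓
  (2) {E, G}: 0 true — none ✓
  (3) G=F, P=T — not both ✓
  (4) G=F ⇒ P: vacuous ✓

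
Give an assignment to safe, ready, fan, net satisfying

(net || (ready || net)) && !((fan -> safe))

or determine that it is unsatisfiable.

safe = False, ready = True, fan = True, net = False

  net || (ready || net) = True
    ready || net = True
  !((fan -> safe)) = True
    fan -> safe = False
Both conjuncts True, so the formula holds.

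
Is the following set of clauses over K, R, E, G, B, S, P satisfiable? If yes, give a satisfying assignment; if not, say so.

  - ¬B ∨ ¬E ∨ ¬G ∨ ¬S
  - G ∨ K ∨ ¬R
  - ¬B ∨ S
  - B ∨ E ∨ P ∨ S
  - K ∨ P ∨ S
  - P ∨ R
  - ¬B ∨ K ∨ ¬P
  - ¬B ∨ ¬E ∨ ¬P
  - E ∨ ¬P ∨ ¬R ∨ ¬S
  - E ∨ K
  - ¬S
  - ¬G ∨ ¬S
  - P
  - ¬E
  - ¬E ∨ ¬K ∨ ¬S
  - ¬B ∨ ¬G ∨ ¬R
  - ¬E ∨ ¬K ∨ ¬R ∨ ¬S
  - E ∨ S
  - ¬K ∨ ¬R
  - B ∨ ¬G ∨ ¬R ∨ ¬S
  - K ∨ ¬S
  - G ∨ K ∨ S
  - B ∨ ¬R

UNSATISFIABLE

Case E = True:
  Clause (¬E) is falsified — contradiction.
Case E = False:
  (E ∨ K) forces K = True.
  (¬S) forces S = False.
  Clause (E ∨ S) is falsified — contradiction.
Both cases fail, so the formula is unsatisfiable.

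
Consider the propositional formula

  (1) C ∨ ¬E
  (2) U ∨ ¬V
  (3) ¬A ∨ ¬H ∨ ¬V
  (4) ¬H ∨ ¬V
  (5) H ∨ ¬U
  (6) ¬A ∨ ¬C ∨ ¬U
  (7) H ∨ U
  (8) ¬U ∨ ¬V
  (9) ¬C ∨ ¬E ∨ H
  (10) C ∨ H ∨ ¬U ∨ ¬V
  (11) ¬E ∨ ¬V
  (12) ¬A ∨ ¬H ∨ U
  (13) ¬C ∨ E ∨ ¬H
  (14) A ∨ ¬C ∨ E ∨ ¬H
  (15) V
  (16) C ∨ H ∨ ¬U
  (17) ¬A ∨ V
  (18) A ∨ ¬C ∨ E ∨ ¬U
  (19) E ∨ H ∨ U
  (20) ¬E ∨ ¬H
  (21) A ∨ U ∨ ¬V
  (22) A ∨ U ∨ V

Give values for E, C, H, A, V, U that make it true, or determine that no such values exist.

No satisfying assignment exists.

Case V = True:
  (U ∨ ¬V) forces U = True.
  Clause (¬U ∨ ¬V) is falsified — contradiction.
Case V = False:
  Clause (V) is falsified — contradiction.
Both cases fail, so the formula is unsatisfiable.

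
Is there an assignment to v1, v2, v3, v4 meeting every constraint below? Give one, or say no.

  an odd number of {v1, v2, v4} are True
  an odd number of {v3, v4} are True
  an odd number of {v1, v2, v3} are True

The formula is unsatisfiable.

Adding constraints 1, 2, 3 mod 2: every variable appears an even number of times on the left, so the left side is 0.
But the right sides sum to 1 (mod 2). 0 ≠ 1 — the system is inconsistent.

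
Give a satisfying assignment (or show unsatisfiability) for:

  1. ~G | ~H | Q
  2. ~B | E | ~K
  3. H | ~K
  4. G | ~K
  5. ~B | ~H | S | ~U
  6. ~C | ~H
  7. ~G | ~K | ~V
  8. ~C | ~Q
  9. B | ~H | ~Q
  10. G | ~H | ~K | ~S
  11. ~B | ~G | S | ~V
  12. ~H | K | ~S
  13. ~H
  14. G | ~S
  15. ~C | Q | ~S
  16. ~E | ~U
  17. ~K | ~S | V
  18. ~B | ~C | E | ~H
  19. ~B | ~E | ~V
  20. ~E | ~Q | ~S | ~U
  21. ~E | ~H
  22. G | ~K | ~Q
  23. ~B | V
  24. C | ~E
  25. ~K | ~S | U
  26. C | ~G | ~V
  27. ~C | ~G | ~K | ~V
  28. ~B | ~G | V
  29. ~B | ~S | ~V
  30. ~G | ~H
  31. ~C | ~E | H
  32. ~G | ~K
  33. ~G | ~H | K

K = False, Q = True, V = True, C = False, G = False, H = False, E = False, B = False, U = True, S = False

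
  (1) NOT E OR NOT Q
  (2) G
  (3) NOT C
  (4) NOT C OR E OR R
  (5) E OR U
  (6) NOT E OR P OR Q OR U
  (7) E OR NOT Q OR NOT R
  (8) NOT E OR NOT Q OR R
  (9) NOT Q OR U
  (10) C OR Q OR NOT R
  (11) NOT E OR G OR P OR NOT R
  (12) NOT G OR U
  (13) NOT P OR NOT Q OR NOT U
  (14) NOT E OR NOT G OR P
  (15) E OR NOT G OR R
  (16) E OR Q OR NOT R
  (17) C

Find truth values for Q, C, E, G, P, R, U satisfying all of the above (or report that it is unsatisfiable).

Unsatisfiable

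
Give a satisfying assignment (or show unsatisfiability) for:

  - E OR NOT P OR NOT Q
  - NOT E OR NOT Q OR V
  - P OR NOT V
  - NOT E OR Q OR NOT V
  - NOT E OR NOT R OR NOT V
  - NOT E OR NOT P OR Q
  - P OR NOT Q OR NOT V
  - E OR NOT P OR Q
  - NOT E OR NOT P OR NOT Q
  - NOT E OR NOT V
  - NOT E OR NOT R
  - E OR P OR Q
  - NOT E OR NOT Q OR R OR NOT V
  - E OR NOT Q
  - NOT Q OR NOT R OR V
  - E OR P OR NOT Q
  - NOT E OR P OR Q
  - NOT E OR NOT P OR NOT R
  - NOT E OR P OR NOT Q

Case E = True:
  (NOT E OR NOT V) forces V = False.
  (NOT E OR NOT Q OR V) forces Q = False.
  (NOT E OR NOT P OR Q) forces P = False.
  Clause (NOT E OR P OR Q) is falsified — contradiction.
Case E = False:
  (E OR NOT Q) forces Q = False.
  (E OR NOT P OR Q) forces P = False.
  Clause (E OR P OR Q) is falsified — contradiction.
Both cases fail, so the formula is unsatisfiable.

The formula is unsatisfiable.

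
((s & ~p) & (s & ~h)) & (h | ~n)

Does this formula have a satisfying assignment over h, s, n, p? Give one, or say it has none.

h = False, s = True, n = False, p = False

  (s & ~p) & (s & ~h) = True
    s & ~p = True
      ~p = True
    s & ~h = True
      ~h = True
  h | ~n = True
    ~n = True
Both conjuncts True, so the formula holds.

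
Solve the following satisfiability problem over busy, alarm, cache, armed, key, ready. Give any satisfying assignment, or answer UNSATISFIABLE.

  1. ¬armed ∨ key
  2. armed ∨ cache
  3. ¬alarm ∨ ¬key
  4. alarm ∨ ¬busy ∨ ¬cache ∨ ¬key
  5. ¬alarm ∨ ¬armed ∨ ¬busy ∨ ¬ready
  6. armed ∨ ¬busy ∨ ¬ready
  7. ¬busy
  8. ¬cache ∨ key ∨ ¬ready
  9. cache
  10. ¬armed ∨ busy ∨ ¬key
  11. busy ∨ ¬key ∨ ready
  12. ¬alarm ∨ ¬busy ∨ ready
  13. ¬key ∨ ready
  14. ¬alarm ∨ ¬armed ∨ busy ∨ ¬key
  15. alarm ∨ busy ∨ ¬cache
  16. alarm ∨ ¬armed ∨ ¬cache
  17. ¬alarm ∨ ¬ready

busy = False; alarm = True; cache = True; armed = False; key = False; ready = False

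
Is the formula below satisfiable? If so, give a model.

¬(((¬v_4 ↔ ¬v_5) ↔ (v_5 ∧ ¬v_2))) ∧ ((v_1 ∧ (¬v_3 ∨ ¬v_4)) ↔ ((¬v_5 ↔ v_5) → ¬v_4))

v_1=T; v_2=F; v_3=T; v_4=F; v_5=F

  ¬(((¬v_4 ↔ ¬v_5) ↔ (v_5 ∧ ¬v_2))) = True
    (¬v_4 ↔ ¬v_5) ↔ (v_5 ∧ ¬v_2) = False
      ¬v_4 ↔ ¬v_5 = True
        ¬v_4 = True
        ¬v_5 = True
      v_5 ∧ ¬v_2 = False
        ¬v_2 = True
  (v_1 ∧ (¬v_3 ∨ ¬v_4)) ↔ ((¬v_5 ↔ v_5) → ¬v_4) = True
    v_1 ∧ (¬v_3 ∨ ¬v_4) = True
      ¬v_3 ∨ ¬v_4 = True
        ¬v_3 = False
        ¬v_4 = True
    (¬v_5 ↔ v_5) → ¬v_4 = True
      ¬v_5 ↔ v_5 = False
        ¬v_5 = True
      ¬v_4 = True
Both conjuncts True, so the formula holds.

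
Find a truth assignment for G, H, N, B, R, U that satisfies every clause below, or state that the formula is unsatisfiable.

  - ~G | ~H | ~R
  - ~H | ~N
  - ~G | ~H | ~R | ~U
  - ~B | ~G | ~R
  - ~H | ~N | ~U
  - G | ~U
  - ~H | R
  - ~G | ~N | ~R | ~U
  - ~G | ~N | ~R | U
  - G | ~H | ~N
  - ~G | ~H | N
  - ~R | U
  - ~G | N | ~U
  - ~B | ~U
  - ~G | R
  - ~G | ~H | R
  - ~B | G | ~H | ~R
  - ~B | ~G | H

G: False; H: False; N: False; B: False; R: False; U: False

Set G = False.
  then (G | ~U) forces U = False.
  then (~R | U) forces R = False.
  then (~H | R) forces H = False.
Set N = False.
Set B = False.
All clauses satisfied.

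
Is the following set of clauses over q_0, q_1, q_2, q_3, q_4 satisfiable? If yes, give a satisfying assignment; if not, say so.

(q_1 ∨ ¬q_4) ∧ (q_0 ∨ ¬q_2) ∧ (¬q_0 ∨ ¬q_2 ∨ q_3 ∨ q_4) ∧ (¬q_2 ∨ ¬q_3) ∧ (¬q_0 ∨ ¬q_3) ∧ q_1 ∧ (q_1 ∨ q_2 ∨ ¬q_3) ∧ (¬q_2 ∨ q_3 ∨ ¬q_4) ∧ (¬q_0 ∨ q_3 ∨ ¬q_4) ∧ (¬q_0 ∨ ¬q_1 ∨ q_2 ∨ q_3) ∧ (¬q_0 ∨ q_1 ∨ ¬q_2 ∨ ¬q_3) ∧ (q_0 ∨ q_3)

q_0: False, q_1: True, q_2: False, q_3: True, q_4: False

Unit clause (q_1) forces q_1 = True.
Try q_0 = True:
  (¬q_0 ∨ ¬q_3) forces q_3 = False.
  (¬q_0 ∨ q_3 ∨ ¬q_4) forces q_4 = False.
  (¬q_0 ∨ ¬q_2 ∨ q_3 ∨ q_4) forces q_2 = False.
  clause (¬q_0 ∨ ¬q_1 ∨ q_2 ∨ q_3) is falsified — backtrack.
So q_0 = False.
  then (q_0 ∨ ¬q_2) forces q_2 = False.
  then (q_0 ∨ q_3) forces q_3 = True.
Set q_4 = False.
All clauses satisfied.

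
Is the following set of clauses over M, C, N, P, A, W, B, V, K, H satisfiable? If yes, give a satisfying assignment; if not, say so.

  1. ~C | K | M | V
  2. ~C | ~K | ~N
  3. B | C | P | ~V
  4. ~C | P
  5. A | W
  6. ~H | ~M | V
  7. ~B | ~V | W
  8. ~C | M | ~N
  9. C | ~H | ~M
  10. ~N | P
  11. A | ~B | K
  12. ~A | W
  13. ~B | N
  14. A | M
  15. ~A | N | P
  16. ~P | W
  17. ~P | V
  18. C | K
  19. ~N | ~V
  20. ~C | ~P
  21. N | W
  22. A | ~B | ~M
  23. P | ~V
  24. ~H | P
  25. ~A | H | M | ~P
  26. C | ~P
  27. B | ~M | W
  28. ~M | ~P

M = True; C = False; N = False; P = False; A = False; W = True; B = False; V = False; K = True; H = False

Set M = True.
  then (~M | ~P) forces P = False.
  then (~C | P) forces C = False.
  then (C | ~H | ~M) forces H = False.
  then (~N | P) forces N = False.
  then (~B | N) forces B = False.
  then (~A | N | P) forces A = False.
  then (C | K) forces K = True.
  then (N | W) forces W = True.
  then (P | ~V) forces V = False.
All clauses satisfied.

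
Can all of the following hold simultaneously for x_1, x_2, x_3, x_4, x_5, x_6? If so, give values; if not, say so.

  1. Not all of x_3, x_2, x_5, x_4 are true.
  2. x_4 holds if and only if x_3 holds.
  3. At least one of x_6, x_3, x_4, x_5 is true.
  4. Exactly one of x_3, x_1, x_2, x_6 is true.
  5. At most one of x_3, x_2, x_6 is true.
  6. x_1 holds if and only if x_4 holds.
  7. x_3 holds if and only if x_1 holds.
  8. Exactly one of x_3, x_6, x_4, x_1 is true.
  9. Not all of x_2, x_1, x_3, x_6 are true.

x_1: False, x_2: False, x_3: False, x_4: False, x_5: True, x_6: True

  (1) {x_3, x_2, x_5, x_4}: 1/4 true — not all ✓
  (2) x_4=F, x_3=F — same ✓
  (3) {x_6, x_3, x_4, x_5}: 2 true — at least one ✓
  (4) {x_3, x_1, x_2, x_6}: 1 true — exactly one ✓
  (5) {x_3, x_2, x_6}: 1 true — at most one ✓
  (6) x_1=F, x_4=F — same ✓
  (7) x_3=F, x_1=F — same ✓
  (8) {x_3, x_6, x_4, x_1}: 1 true — exactly one ✓
  (9) {x_2, x_1, x_3, x_6}: 1/4 true — not all ✓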